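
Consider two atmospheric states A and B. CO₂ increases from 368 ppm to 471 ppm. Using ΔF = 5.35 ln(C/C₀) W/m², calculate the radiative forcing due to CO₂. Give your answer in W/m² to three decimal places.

CO₂: 5.35 × ln(471/368) = 5.35 × ln(1.27989) = 5.35 × 0.24677 = 1.3202 W/m².

ΔF = 1.320 W/m²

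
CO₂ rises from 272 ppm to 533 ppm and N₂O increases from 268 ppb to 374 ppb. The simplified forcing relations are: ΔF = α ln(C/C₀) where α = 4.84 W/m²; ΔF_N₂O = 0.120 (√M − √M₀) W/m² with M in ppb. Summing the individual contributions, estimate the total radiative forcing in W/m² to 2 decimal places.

CO₂: 4.84 × ln(533/272) = 4.84 × ln(1.95956) = 4.84 × 0.67272 = 3.2560 W/m².
N₂O: 0.120 × (√374 − √268) = 0.120 × (19.3391 − 16.3707) = 0.120 × 2.9684 = 0.3562 W/m².
Total ΔF = 3.2560 + 0.3562 = 3.6122 W/m².

ΔF = 3.61 W/m²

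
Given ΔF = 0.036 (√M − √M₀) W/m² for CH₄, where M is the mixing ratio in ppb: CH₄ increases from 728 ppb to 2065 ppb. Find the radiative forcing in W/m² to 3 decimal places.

ΔF = 0.665 W/m²

CH₄: 0.036 × (√2065 − √728) = 0.036 × (45.4423 − 26.9815) = 0.036 × 18.4608 = 0.6646 W/m².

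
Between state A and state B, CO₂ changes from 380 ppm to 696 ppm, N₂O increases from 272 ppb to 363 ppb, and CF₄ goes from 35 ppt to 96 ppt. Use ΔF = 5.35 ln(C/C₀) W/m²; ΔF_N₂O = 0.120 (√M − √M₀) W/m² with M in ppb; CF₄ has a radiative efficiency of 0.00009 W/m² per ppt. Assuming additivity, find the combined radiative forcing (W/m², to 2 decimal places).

CO₂: 5.35 × ln(696/380) = 5.35 × ln(1.83158) = 5.35 × 0.60518 = 3.2377 W/m².
N₂O: 0.120 × (√363 − √272) = 0.120 × (19.0526 − 16.4924) = 0.120 × 2.5602 = 0.3072 W/m².
CF₄: ΔF = 0.00009 × (96 − 35) = 0.00009 × 61 = 0.0055 W/m².
Total ΔF = 3.2377 + 0.3072 + 0.0055 = 3.5504 W/m².

ΔF = 3.55 W/m²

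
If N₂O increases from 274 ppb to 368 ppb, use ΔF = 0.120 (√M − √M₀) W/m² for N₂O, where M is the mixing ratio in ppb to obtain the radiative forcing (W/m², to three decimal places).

N₂O: 0.120 × (√368 − √274) = 0.120 × (19.1833 − 16.5529) = 0.120 × 2.6304 = 0.3156 W/m².

ΔF = 0.316 W/m²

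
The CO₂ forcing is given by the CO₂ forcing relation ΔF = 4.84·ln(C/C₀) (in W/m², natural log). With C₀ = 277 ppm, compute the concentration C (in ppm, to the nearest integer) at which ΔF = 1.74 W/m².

Set 4.84 ln(C/277) = 1.74, so ln(C/277) = 1.74/4.84 = 0.35950.
Then C/277 = e^0.35950 = 1.43261, giving C = 277 × 1.43261 = 396.83 ppm.

C ≈ 397 ppm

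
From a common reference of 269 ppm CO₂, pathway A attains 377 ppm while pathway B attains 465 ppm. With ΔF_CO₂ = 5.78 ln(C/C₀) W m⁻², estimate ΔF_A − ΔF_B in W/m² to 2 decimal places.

ΔF_A − ΔF_B = -1.21 W/m²

ΔF_A = 5.78 ln(377/269) = 5.78 × 0.33753 = 1.9509 W/m².
ΔF_B = 5.78 ln(465/269) = 5.78 × 0.54733 = 3.1636 W/m².
Difference: 1.9509 − 3.1636 = -1.2127 W/m².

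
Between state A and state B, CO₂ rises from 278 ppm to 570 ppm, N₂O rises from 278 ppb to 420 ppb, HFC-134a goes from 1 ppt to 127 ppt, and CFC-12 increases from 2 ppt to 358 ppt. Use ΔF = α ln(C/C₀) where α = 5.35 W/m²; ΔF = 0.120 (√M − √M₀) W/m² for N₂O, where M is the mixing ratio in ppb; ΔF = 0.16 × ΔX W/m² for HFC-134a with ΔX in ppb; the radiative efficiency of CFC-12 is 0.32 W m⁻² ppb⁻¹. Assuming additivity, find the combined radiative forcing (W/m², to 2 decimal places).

CO₂: 5.35 × ln(570/278) = 5.35 × ln(2.05036) = 5.35 × 0.71802 = 3.8414 W/m².
N₂O: 0.120 × (√420 − √278) = 0.120 × (20.4939 − 16.6733) = 0.120 × 3.8206 = 0.4585 W/m².
HFC-134a: Δ = 127 − 1 = 126 ppt = 0.126 ppb; ΔF = 0.16 × 0.126 = 0.0202 W/m².
CFC-12: Δ = 358 − 2 = 356 ppt = 0.356 ppb; ΔF = 0.32 × 0.356 = 0.1139 W/m².
Total ΔF = 3.8414 + 0.4585 + 0.0202 + 0.1139 = 4.4340 W/m².

ΔF = 4.43 W/m²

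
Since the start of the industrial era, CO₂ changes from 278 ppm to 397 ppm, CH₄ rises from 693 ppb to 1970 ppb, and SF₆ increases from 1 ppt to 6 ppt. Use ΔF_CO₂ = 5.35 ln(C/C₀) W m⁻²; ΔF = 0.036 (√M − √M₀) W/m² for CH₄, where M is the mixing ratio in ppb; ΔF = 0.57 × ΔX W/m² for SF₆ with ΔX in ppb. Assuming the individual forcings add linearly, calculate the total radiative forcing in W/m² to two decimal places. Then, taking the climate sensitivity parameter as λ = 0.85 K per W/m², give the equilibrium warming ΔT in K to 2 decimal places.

CO₂: 5.35 × ln(397/278) = 5.35 × ln(1.42806) = 5.35 × 0.35632 = 1.9063 W/m².
CH₄: 0.036 × (√1970 − √693) = 0.036 × (44.3847 − 26.3249) = 0.036 × 18.0598 = 0.6502 W/m².
SF₆: Δ = 6 − 1 = 5 ppt = 0.005 ppb; ΔF = 0.57 × 0.005 = 0.0029 W/m².
Total ΔF = 1.9063 + 0.6502 + 0.0029 = 2.5594 W/m².
ΔT = λ ΔF = 0.85 × 2.56 = 2.1760 K.

ΔF = 2.56 W/m²; ΔT = 2.18 K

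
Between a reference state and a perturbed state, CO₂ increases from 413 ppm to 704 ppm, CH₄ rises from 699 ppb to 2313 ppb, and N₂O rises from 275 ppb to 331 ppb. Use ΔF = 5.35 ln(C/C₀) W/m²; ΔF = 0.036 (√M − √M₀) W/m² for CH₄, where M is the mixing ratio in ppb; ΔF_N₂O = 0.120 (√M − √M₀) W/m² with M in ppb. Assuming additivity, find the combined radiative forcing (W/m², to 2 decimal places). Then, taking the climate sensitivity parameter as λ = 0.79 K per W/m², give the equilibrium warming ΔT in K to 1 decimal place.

CO₂: 5.35 × ln(704/413) = 5.35 × ln(1.70460) = 5.35 × 0.53333 = 2.8533 W/m².
CH₄: 0.036 × (√2313 − √699) = 0.036 × (48.0937 − 26.4386) = 0.036 × 21.6551 = 0.7796 W/m².
N₂O: 0.120 × (√331 − √275) = 0.120 × (18.1934 − 16.5831) = 0.120 × 1.6103 = 0.1932 W/m².
Total ΔF = 2.8533 + 0.7796 + 0.1932 = 3.8261 W/m².
ΔT = λ ΔF = 0.79 × 3.83 = 3.0257 K.

ΔF = 3.83 W/m²; ΔT = 3.0 K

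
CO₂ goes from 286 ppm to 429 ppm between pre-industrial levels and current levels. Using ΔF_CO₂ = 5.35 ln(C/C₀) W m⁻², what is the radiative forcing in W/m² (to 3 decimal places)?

CO₂ absorption bands are partially saturated, so forcing scales with the logarithm of the concentration ratio.
CO₂: 5.35 × ln(429/286) = 5.35 × ln(1.50000) = 5.35 × 0.40547 = 2.1693 W/m².

ΔF = 2.169 W/m²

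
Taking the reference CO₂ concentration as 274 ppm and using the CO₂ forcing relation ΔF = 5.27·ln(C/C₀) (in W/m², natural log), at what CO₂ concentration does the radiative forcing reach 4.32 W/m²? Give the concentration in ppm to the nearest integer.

C ≈ 622 ppm

Set 5.27 ln(C/274) = 4.32, so ln(C/274) = 4.32/5.27 = 0.81973.
Then C/274 = e^0.81973 = 2.26989, giving C = 274 × 2.26989 = 621.95 ppm.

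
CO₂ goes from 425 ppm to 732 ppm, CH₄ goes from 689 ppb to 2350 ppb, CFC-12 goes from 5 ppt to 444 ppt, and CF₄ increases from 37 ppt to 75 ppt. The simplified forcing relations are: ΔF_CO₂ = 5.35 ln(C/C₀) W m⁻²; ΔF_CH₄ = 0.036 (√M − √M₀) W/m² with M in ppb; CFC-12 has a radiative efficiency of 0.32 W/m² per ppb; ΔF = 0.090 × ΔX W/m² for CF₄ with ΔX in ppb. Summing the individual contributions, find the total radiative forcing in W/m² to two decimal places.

ΔF = 3.85 W/m²

CO₂: 5.35 × ln(732/425) = 5.35 × ln(1.72235) = 5.35 × 0.54369 = 2.9087 W/m².
CH₄: 0.036 × (√2350 − √689) = 0.036 × (48.4768 − 26.2488) = 0.036 × 22.2280 = 0.8002 W/m².
CFC-12: Δ = 444 − 5 = 439 ppt = 0.439 ppb; ΔF = 0.32 × 0.439 = 0.1405 W/m².
CF₄: Δ = 75 − 37 = 38 ppt = 0.038 ppb; ΔF = 0.090 × 0.038 = 0.0034 W/m².
Total ΔF = 2.9087 + 0.8002 + 0.1405 + 0.0034 = 3.8528 W/m².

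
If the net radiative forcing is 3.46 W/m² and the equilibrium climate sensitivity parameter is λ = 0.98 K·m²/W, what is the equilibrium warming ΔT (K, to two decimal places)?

ΔT = λ ΔF = 0.98 × 3.46 = 3.3908 K.

ΔT = 3.39 K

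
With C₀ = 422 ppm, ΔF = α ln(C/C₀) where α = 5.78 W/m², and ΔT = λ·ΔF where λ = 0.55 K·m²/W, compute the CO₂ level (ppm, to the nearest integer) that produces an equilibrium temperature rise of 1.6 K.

Required forcing: ΔF = ΔT/λ = 1.6/0.55 = 2.9091 W/m².
Then ln(C/422) = ΔF/5.78 = 2.9091/5.78 = 0.50330.
So C = 422 × e^0.50330 = 422 × 1.65417 = 698.06 ppm.

C ≈ 698 ppm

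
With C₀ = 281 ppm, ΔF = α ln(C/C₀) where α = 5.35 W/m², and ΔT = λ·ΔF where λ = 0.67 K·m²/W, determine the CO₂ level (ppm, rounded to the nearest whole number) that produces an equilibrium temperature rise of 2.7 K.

Required forcing: ΔF = ΔT/λ = 2.7/0.67 = 4.0299 W/m².
Then ln(C/281) = ΔF/5.35 = 4.0299/5.35 = 0.75325.
So C = 281 × e^0.75325 = 281 × 2.12389 = 596.81 ppm.

C ≈ 597 ppm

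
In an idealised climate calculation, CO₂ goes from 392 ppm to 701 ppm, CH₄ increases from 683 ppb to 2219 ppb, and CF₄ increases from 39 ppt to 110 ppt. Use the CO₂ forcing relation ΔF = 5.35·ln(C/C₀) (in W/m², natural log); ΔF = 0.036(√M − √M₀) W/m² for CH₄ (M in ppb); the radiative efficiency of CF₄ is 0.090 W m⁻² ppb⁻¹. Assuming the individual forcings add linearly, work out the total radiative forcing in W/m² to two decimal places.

ΔF = 3.87 W/m²

CO₂: 5.35 × ln(701/392) = 5.35 × ln(1.78827) = 5.35 × 0.58125 = 3.1097 W/m².
CH₄: 0.036 × (√2219 − √683) = 0.036 × (47.1063 − 26.1343) = 0.036 × 20.9720 = 0.7550 W/m².
CF₄: Δ = 110 − 39 = 71 ppt = 0.071 ppb; ΔF = 0.090 × 0.071 = 0.0064 W/m².
Total ΔF = 3.1097 + 0.7550 + 0.0064 = 3.8711 W/m².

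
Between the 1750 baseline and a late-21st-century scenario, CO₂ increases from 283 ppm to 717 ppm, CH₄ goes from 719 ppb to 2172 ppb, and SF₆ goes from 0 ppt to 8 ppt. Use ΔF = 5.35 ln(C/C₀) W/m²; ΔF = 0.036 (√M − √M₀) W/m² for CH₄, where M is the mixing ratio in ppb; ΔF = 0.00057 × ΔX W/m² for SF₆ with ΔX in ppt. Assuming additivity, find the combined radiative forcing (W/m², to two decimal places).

ΔF = 5.69 W/m²

CO₂: 5.35 × ln(717/283) = 5.35 × ln(2.53357) = 5.35 × 0.92963 = 4.9735 W/m².
CH₄: 0.036 × (√2172 − √719) = 0.036 × (46.6047 − 26.8142) = 0.036 × 19.7905 = 0.7125 W/m².
SF₆: ΔF = 0.00057 × (8 − 0) = 0.00057 × 8 = 0.0046 W/m².
Total ΔF = 4.9735 + 0.7125 + 0.0046 = 5.6906 W/m².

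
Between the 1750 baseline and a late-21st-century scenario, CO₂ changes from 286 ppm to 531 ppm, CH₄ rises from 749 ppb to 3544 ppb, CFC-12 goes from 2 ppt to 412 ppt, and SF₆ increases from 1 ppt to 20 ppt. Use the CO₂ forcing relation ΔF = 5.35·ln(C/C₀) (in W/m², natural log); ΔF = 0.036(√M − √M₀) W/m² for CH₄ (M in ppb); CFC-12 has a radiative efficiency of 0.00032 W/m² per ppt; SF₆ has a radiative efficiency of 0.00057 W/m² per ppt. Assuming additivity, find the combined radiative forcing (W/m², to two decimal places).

CO₂: 5.35 × ln(531/286) = 5.35 × ln(1.85664) = 5.35 × 0.61877 = 3.3104 W/m².
CH₄: 0.036 × (√3544 − √749) = 0.036 × (59.5315 − 27.3679) = 0.036 × 32.1636 = 1.1579 W/m².
CFC-12: ΔF = 0.00032 × (412 − 2) = 0.00032 × 410 = 0.1312 W/m².
SF₆: ΔF = 0.00057 × (20 − 1) = 0.00057 × 19 = 0.0108 W/m².
Total ΔF = 3.3104 + 1.1579 + 0.1312 + 0.0108 = 4.6103 W/m².

ΔF = 4.61 W/m²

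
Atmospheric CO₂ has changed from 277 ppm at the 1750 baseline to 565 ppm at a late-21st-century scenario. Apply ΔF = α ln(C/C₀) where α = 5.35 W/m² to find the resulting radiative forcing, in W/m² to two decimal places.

ΔF = 3.81 W/m²

CO₂: 5.35 × ln(565/277) = 5.35 × ln(2.03971) = 5.35 × 0.71281 = 3.8135 W/m².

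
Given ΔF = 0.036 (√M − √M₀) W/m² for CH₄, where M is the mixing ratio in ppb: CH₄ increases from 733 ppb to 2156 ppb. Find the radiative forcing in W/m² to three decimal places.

ΔF = 0.697 W/m²

CH₄: 0.036 × (√2156 − √733) = 0.036 × (46.4327 − 27.0740) = 0.036 × 19.3587 = 0.6969 W/m².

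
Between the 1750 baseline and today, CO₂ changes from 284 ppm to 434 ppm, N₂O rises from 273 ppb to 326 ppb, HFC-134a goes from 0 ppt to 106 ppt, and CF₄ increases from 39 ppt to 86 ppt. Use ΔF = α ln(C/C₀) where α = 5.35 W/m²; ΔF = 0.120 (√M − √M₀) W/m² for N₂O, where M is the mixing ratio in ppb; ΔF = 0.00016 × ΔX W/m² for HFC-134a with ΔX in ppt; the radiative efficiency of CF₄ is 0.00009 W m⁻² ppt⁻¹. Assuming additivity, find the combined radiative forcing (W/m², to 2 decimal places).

CO₂: 5.35 × ln(434/284) = 5.35 × ln(1.52817) = 5.35 × 0.42407 = 2.2688 W/m².
N₂O: 0.120 × (√326 − √273) = 0.120 × (18.0555 − 16.5227) = 0.120 × 1.5328 = 0.1839 W/m².
HFC-134a: ΔF = 0.00016 × (106 − 0) = 0.00016 × 106 = 0.0170 W/m².
CF₄: ΔF = 0.00009 × (86 − 39) = 0.00009 × 47 = 0.0042 W/m².
Total ΔF = 2.2688 + 0.1839 + 0.0170 + 0.0042 = 2.4739 W/m².

ΔF = 2.47 W/m²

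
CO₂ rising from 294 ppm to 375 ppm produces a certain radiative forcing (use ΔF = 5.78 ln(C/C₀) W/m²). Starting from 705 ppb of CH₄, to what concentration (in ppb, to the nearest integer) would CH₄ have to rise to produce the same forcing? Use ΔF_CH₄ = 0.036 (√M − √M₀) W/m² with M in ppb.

CO₂ forcing: 5.78 × ln(375/294) = 5.78 × 0.243346 = 1.40654 W/m².
Set 0.036(√M − √705) = 1.40654: √M = 1.40654/0.036 + √705 = 39.0706 + 26.5518 = 65.6224.
M = (65.6224)² = 4306.30 ppb.

M ≈ 4306 ppb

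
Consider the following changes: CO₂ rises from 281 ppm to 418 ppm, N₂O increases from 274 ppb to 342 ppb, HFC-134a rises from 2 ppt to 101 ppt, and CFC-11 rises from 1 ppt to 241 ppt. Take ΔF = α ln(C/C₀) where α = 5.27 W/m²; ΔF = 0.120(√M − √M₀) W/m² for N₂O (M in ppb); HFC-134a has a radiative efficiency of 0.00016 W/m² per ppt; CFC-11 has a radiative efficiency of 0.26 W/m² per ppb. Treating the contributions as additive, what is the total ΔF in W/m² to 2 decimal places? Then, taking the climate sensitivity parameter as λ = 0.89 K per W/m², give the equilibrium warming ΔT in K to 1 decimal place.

CO₂: 5.27 × ln(418/281) = 5.27 × ln(1.48754) = 5.27 × 0.39712 = 2.0928 W/m².
N₂O: 0.120 × (√342 − √274) = 0.120 × (18.4932 − 16.5529) = 0.120 × 1.9403 = 0.2328 W/m².
HFC-134a: ΔF = 0.00016 × (101 − 2) = 0.00016 × 99 = 0.0158 W/m².
CFC-11: Δ = 241 − 1 = 240 ppt = 0.240 ppb; ΔF = 0.26 × 0.240 = 0.0624 W/m².
Total ΔF = 2.0928 + 0.2328 + 0.0158 + 0.0624 = 2.4038 W/m².
ΔT = λ ΔF = 0.89 × 2.40 = 2.1360 K.

ΔF = 2.40 W/m²; ΔT = 2.1 K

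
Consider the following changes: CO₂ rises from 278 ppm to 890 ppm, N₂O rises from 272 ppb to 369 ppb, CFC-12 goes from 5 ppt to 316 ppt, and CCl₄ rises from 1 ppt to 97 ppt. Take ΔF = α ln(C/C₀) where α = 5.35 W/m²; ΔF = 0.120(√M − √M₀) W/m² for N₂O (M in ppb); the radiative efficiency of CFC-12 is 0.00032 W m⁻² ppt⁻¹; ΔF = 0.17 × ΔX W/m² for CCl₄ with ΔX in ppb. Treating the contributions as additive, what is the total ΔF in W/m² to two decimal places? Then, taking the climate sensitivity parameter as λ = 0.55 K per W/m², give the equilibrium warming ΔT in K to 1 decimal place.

ΔF = 6.67 W/m²; ΔT = 3.7 K

CO₂: 5.35 × ln(890/278) = 5.35 × ln(3.20144) = 5.35 × 1.16360 = 6.2253 W/m².
N₂O: 0.120 × (√369 − √272) = 0.120 × (19.2094 − 16.4924) = 0.120 × 2.7170 = 0.3260 W/m².
CFC-12: ΔF = 0.00032 × (316 − 5) = 0.00032 × 311 = 0.0995 W/m².
CCl₄: Δ = 97 − 1 = 96 ppt = 0.096 ppb; ΔF = 0.17 × 0.096 = 0.0163 W/m².
Total ΔF = 6.2253 + 0.3260 + 0.0995 + 0.0163 = 6.6671 W/m².
ΔT = λ ΔF = 0.55 × 6.67 = 3.6685 K.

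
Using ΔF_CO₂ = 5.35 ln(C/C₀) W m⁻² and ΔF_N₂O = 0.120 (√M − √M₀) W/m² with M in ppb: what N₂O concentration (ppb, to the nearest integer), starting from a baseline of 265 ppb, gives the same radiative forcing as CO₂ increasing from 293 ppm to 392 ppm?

CO₂ forcing: 5.35 × ln(392/293) = 5.35 × 0.291089 = 1.55733 W/m².
Set 0.120(√M − √265) = 1.55733: √M = 1.55733/0.120 + √265 = 12.9778 + 16.2788 = 29.2566.
M = (29.2566)² = 855.95 ppb.

M ≈ 856 ppb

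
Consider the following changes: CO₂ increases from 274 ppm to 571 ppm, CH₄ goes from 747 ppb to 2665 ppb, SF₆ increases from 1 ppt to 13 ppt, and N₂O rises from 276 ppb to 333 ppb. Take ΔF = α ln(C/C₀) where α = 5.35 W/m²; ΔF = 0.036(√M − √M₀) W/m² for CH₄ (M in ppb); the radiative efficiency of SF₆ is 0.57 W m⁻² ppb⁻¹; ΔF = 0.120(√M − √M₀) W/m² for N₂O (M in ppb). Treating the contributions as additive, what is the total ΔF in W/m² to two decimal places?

ΔF = 5.01 W/m²

CO₂: 5.35 × ln(571/274) = 5.35 × ln(2.08394) = 5.35 × 0.73426 = 3.9283 W/m².
CH₄: 0.036 × (√2665 − √747) = 0.036 × (51.6236 − 27.3313) = 0.036 × 24.2923 = 0.8745 W/m².
SF₆: Δ = 13 − 1 = 12 ppt = 0.012 ppb; ΔF = 0.57 × 0.012 = 0.0068 W/m².
N₂O: 0.120 × (√333 − √276) = 0.120 × (18.2483 − 16.6132) = 0.120 × 1.6351 = 0.1962 W/m².
Total ΔF = 3.9283 + 0.8745 + 0.0068 + 0.1962 = 5.0058 W/m².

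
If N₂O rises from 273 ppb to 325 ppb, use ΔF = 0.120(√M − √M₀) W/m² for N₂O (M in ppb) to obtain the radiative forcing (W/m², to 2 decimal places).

N₂O: 0.120 × (√325 − √273) = 0.120 × (18.0278 − 16.5227) = 0.120 × 1.5051 = 0.1806 W/m².

ΔF = 0.18 W/m²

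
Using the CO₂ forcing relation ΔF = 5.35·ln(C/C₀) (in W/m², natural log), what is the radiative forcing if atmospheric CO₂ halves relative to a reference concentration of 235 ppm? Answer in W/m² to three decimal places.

ΔF = -3.708 W/m²

ΔF = 5.35 × ln(0.5) = 5.35 × -0.69315 = -3.7084 W/m².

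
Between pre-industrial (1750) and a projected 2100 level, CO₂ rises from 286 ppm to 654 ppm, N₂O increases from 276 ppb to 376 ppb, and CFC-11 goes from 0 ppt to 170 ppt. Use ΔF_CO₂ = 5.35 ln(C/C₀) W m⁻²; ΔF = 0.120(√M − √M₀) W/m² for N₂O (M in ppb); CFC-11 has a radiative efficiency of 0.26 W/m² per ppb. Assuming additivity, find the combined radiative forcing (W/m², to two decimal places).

CO₂: 5.35 × ln(654/286) = 5.35 × ln(2.28671) = 5.35 × 0.82711 = 4.4250 W/m².
N₂O: 0.120 × (√376 − √276) = 0.120 × (19.3907 − 16.6132) = 0.120 × 2.7775 = 0.3333 W/m².
CFC-11: Δ = 170 − 0 = 170 ppt = 0.170 ppb; ΔF = 0.26 × 0.170 = 0.0442 W/m².
Total ΔF = 4.4250 + 0.3333 + 0.0442 = 4.8025 W/m².

ΔF = 4.80 W/m²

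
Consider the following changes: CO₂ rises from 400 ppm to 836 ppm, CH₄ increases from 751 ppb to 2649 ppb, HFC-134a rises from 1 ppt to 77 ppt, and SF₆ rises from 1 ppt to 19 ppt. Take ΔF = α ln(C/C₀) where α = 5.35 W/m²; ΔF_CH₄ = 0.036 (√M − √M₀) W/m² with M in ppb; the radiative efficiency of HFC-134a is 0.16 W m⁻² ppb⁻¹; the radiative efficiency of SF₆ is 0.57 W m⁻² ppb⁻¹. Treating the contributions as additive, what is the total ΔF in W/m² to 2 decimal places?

ΔF = 4.83 W/m²

CO₂: 5.35 × ln(836/400) = 5.35 × ln(2.09000) = 5.35 × 0.73716 = 3.9438 W/m².
CH₄: 0.036 × (√2649 − √751) = 0.036 × (51.4684 − 27.4044) = 0.036 × 24.0640 = 0.8663 W/m².
HFC-134a: Δ = 77 − 1 = 76 ppt = 0.076 ppb; ΔF = 0.16 × 0.076 = 0.0122 W/m².
SF₆: Δ = 19 − 1 = 18 ppt = 0.018 ppb; ΔF = 0.57 × 0.018 = 0.0103 W/m².
Total ΔF = 3.9438 + 0.8663 + 0.0122 + 0.0103 = 4.8326 W/m².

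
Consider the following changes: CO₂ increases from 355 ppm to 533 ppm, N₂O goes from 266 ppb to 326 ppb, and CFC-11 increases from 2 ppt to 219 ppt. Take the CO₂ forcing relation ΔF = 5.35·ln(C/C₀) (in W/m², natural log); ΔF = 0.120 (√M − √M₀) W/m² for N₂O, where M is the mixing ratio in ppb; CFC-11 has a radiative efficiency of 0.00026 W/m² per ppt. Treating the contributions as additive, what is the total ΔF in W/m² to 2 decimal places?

ΔF = 2.44 W/m²

CO₂: 5.35 × ln(533/355) = 5.35 × ln(1.50141) = 5.35 × 0.40640 = 2.1742 W/m².
N₂O: 0.120 × (√326 − √266) = 0.120 × (18.0555 − 16.3095) = 0.120 × 1.7460 = 0.2095 W/m².
CFC-11: ΔF = 0.00026 × (219 − 2) = 0.00026 × 217 = 0.0564 W/m².
Total ΔF = 2.1742 + 0.2095 + 0.0564 = 2.4401 W/m².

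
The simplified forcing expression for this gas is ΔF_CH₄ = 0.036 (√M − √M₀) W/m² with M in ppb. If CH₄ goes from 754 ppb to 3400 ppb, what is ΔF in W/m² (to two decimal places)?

ΔF = 1.11 W/m²

CH₄: 0.036 × (√3400 − √754) = 0.036 × (58.3095 − 27.4591) = 0.036 × 30.8504 = 1.1106 W/m².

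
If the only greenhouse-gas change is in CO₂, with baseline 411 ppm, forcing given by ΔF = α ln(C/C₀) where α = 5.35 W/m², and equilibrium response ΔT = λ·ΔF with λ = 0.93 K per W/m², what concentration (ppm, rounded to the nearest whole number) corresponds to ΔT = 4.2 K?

Required forcing: ΔF = ΔT/λ = 4.2/0.93 = 4.5161 W/m².
Then ln(C/411) = ΔF/5.35 = 4.5161/5.35 = 0.84413.
So C = 411 × e^0.84413 = 411 × 2.32595 = 955.97 ppm.

C ≈ 956 ppm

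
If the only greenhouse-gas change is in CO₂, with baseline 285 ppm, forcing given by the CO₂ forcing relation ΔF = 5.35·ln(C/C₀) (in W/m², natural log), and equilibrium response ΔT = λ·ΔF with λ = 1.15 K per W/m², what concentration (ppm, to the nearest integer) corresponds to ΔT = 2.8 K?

Required forcing: ΔF = ΔT/λ = 2.8/1.15 = 2.4348 W/m².
Then ln(C/285) = ΔF/5.35 = 2.4348/5.35 = 0.45510.
So C = 285 × e^0.45510 = 285 × 1.57633 = 449.25 ppm.

C ≈ 449 ppm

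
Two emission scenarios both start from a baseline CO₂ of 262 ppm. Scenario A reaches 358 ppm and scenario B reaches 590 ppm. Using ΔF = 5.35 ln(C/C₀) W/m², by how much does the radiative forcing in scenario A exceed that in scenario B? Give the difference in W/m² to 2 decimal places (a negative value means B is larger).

ΔF_A = 5.35 ln(358/262) = 5.35 × 0.31219 = 1.6702 W/m².
ΔF_B = 5.35 ln(590/262) = 5.35 × 0.81178 = 4.3430 W/m².
Difference: 1.6702 − 4.3430 = -2.6728 W/m².

ΔF_A − ΔF_B = -2.67 W/m²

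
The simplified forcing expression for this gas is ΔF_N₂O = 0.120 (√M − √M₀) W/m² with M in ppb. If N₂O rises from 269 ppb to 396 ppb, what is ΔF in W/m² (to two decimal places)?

N₂O: 0.120 × (√396 − √269) = 0.120 × (19.8997 − 16.4012) = 0.120 × 3.4985 = 0.4198 W/m².

ΔF = 0.42 W/m²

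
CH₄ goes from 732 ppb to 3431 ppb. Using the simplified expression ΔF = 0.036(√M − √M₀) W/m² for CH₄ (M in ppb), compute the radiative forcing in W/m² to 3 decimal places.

CH₄: 0.036 × (√3431 − √732) = 0.036 × (58.5747 − 27.0555) = 0.036 × 31.5192 = 1.1347 W/m².

ΔF = 1.135 W/m²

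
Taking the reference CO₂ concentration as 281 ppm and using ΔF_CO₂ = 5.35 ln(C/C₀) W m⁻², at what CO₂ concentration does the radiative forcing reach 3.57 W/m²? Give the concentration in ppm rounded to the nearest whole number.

Set 5.35 ln(C/281) = 3.57, so ln(C/281) = 3.57/5.35 = 0.66729.
Then C/281 = e^0.66729 = 1.94895, giving C = 281 × 1.94895 = 547.65 ppm.

C ≈ 548 ppm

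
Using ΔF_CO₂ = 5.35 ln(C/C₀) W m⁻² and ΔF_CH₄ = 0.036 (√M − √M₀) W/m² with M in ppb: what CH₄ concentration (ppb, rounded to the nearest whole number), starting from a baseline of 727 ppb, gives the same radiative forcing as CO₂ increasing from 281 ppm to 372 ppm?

M ≈ 4713 ppb

CO₂ forcing: 5.35 × ln(372/281) = 5.35 × 0.280539 = 1.50088 W/m².
Set 0.036(√M − √727) = 1.50088: √M = 1.50088/0.036 + √727 = 41.6911 + 26.9629 = 68.6540.
M = (68.6540)² = 4713.37 ppb.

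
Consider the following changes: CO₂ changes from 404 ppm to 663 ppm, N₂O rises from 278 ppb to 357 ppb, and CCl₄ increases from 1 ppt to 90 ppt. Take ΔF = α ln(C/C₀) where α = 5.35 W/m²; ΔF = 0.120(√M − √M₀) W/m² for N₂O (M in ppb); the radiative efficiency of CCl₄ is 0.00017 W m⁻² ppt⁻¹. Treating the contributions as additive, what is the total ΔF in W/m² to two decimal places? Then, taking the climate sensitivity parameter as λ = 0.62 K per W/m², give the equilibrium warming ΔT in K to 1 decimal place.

ΔF = 2.93 W/m²; ΔT = 1.8 K

CO₂: 5.35 × ln(663/404) = 5.35 × ln(1.64109) = 5.35 × 0.49536 = 2.6502 W/m².
N₂O: 0.120 × (√357 − √278) = 0.120 × (18.8944 − 16.6733) = 0.120 × 2.2211 = 0.2665 W/m².
CCl₄: ΔF = 0.00017 × (90 − 1) = 0.00017 × 89 = 0.0151 W/m².
Total ΔF = 2.6502 + 0.2665 + 0.0151 = 2.9318 W/m².
ΔT = λ ΔF = 0.62 × 2.93 = 1.8166 K.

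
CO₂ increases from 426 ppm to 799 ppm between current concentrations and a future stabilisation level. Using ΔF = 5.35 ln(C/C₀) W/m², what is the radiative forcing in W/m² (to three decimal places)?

ΔF = 3.365 W/m²

CO₂: 5.35 × ln(799/426) = 5.35 × ln(1.87559) = 5.35 × 0.62892 = 3.3647 W/m².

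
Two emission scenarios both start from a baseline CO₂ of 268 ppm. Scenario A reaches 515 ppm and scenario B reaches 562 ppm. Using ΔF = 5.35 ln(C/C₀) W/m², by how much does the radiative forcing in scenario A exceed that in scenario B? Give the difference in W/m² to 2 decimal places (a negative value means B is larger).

ΔF_A = 5.35 ln(515/268) = 5.35 × 0.65318 = 3.4945 W/m².
ΔF_B = 5.35 ln(562/268) = 5.35 × 0.74051 = 3.9617 W/m².
Difference: 3.4945 − 3.9617 = -0.4672 W/m².

ΔF_A − ΔF_B = -0.47 W/m²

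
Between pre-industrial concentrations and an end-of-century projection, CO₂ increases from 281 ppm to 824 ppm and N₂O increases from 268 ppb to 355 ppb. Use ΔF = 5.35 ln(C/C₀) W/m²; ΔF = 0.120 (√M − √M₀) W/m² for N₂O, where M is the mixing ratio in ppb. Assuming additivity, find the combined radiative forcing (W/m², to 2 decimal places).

ΔF = 6.05 W/m²

CO₂: 5.35 × ln(824/281) = 5.35 × ln(2.93238) = 5.35 × 1.07581 = 5.7556 W/m².
N₂O: 0.120 × (√355 − √268) = 0.120 × (18.8414 − 16.3707) = 0.120 × 2.4707 = 0.2965 W/m².
Total ΔF = 5.7556 + 0.2965 = 6.0521 W/m².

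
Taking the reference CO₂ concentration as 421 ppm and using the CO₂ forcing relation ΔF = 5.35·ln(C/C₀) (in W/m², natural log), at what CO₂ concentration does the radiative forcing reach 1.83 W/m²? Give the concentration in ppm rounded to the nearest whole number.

Set 5.35 ln(C/421) = 1.83, so ln(C/421) = 1.83/5.35 = 0.34206.
Then C/421 = e^0.34206 = 1.40784, giving C = 421 × 1.40784 = 592.70 ppm.

C ≈ 593 ppm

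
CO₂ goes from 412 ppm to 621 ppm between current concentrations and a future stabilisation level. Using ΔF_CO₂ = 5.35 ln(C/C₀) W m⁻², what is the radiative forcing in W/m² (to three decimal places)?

CO₂: 5.35 × ln(621/412) = 5.35 × ln(1.50728) = 5.35 × 0.41031 = 2.1952 W/m².

ΔF = 2.195 W/m²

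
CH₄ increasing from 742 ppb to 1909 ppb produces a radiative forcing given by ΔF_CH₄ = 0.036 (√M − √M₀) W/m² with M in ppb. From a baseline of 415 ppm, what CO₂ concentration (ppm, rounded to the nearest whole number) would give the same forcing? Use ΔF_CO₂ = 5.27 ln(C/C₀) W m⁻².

C ≈ 464 ppm

CH₄ forcing: 0.036 × (√1909 − √742) = 0.036 × (43.6921 − 27.2397) = 0.036 × 16.4524 = 0.59229 W/m².
Set 5.27 ln(C/415) = 0.59229: ln(C/415) = 0.59229/5.27 = 0.11239, so C = 415 × e^0.11239 = 415 × 1.11895 = 464.36 ppm.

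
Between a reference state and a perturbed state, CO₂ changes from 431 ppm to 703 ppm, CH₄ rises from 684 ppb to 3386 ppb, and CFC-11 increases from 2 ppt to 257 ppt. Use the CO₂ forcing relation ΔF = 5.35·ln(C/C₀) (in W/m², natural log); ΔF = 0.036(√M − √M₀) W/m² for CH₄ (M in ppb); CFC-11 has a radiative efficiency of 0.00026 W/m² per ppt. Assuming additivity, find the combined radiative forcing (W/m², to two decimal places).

CO₂: 5.35 × ln(703/431) = 5.35 × ln(1.63109) = 5.35 × 0.48925 = 2.6175 W/m².
CH₄: 0.036 × (√3386 − √684) = 0.036 × (58.1893 − 26.1534) = 0.036 × 32.0359 = 1.1533 W/m².
CFC-11: ΔF = 0.00026 × (257 − 2) = 0.00026 × 255 = 0.0663 W/m².
Total ΔF = 2.6175 + 1.1533 + 0.0663 = 3.8371 W/m².

ΔF = 3.84 W/m²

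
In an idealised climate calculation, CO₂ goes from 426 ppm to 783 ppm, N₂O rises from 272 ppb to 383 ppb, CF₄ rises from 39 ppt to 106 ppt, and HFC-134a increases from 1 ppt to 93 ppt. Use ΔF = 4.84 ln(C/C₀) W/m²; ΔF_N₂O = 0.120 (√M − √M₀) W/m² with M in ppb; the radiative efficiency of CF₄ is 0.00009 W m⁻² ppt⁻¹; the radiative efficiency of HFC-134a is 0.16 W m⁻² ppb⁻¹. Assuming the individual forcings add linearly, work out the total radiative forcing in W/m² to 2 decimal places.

CO₂: 4.84 × ln(783/426) = 4.84 × ln(1.83803) = 4.84 × 0.60869 = 2.9461 W/m².
N₂O: 0.120 × (√383 − √272) = 0.120 × (19.5704 − 16.4924) = 0.120 × 3.0780 = 0.3694 W/m².
CF₄: ΔF = 0.00009 × (106 − 39) = 0.00009 × 67 = 0.0060 W/m².
HFC-134a: Δ = 93 − 1 = 92 ppt = 0.092 ppb; ΔF = 0.16 × 0.092 = 0.0147 W/m².
Total ΔF = 2.9461 + 0.3694 + 0.0060 + 0.0147 = 3.3362 W/m².

ΔF = 3.34 W/m²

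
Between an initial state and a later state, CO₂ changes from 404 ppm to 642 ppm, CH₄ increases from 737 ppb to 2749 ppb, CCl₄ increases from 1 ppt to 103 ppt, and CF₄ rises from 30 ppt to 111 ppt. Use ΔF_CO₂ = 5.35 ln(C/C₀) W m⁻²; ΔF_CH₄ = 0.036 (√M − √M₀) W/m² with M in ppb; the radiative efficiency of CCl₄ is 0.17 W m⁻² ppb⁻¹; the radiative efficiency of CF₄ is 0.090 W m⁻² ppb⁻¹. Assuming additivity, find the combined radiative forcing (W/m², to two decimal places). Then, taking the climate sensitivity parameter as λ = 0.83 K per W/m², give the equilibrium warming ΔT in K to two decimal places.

CO₂: 5.35 × ln(642/404) = 5.35 × ln(1.58911) = 5.35 × 0.46317 = 2.4780 W/m².
CH₄: 0.036 × (√2749 − √737) = 0.036 × (52.4309 − 27.1477) = 0.036 × 25.2832 = 0.9102 W/m².
CCl₄: Δ = 103 − 1 = 102 ppt = 0.102 ppb; ΔF = 0.17 × 0.102 = 0.0173 W/m².
CF₄: Δ = 111 − 30 = 81 ppt = 0.081 ppb; ΔF = 0.090 × 0.081 = 0.0073 W/m².
Total ΔF = 2.4780 + 0.9102 + 0.0173 + 0.0073 = 3.4128 W/m².
ΔT = λ ΔF = 0.83 × 3.41 = 2.8303 K.

ΔF = 3.41 W/m²; ΔT = 2.83 K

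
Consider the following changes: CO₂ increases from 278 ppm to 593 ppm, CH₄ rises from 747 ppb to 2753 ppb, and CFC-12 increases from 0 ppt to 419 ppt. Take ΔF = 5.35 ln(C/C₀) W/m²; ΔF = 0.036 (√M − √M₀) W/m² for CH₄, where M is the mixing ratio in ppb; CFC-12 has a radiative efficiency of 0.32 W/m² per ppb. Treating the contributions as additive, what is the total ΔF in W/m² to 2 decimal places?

CO₂: 5.35 × ln(593/278) = 5.35 × ln(2.13309) = 5.35 × 0.75757 = 4.0530 W/m².
CH₄: 0.036 × (√2753 − √747) = 0.036 × (52.4690 − 27.3313) = 0.036 × 25.1377 = 0.9050 W/m².
CFC-12: Δ = 419 − 0 = 419 ppt = 0.419 ppb; ΔF = 0.32 × 0.419 = 0.1341 W/m².
Total ΔF = 4.0530 + 0.9050 + 0.1341 = 5.0921 W/m².

ΔF = 5.09 W/m²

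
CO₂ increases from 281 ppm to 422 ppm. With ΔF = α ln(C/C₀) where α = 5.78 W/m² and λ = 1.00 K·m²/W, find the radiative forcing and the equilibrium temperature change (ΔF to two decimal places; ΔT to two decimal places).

CO₂: 5.78 × ln(422/281) = 5.78 × ln(1.50178) = 5.78 × 0.40665 = 2.3504 W/m².
ΔT = λ ΔF = 1.00 × 2.35 = 2.3500 K.

ΔF = 2.35 W/m²; ΔT = 2.35 K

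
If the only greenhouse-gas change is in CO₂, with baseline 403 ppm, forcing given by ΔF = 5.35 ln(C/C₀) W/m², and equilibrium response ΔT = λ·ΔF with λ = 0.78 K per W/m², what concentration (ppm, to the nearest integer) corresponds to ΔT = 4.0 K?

Required forcing: ΔF = ΔT/λ = 4.0/0.78 = 5.1282 W/m².
Then ln(C/403) = ΔF/5.35 = 5.1282/5.35 = 0.95854.
So C = 403 × e^0.95854 = 403 × 2.60789 = 1050.98 ppm.

C ≈ 1051 ppm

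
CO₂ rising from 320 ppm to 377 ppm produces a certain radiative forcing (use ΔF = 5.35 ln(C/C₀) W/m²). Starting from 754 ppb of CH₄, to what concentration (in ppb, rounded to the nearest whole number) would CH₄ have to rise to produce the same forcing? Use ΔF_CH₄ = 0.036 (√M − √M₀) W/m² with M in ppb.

CO₂ forcing: 5.35 × ln(377/320) = 5.35 × 0.163924 = 0.87699 W/m².
Set 0.036(√M − √754) = 0.87699: √M = 0.87699/0.036 + √754 = 24.3608 + 27.4591 = 51.8199.
M = (51.8199)² = 2685.30 ppb.

M ≈ 2685 ppb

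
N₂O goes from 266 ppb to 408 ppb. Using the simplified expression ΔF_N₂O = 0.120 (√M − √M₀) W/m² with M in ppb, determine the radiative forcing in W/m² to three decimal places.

ΔF = 0.467 W/m²

N₂O: 0.120 × (√408 − √266) = 0.120 × (20.1990 − 16.3095) = 0.120 × 3.8895 = 0.4667 W/m².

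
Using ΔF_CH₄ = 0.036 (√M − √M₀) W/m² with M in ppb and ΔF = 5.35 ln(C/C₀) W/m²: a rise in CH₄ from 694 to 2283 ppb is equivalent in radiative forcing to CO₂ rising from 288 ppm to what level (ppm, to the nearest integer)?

C ≈ 333 ppm

CH₄ forcing: 0.036 × (√2283 − √694) = 0.036 × (47.7807 − 26.3439) = 0.036 × 21.4368 = 0.77172 W/m².
Set 5.35 ln(C/288) = 0.77172: ln(C/288) = 0.77172/5.35 = 0.14425, so C = 288 × e^0.14425 = 288 × 1.15517 = 332.69 ppm.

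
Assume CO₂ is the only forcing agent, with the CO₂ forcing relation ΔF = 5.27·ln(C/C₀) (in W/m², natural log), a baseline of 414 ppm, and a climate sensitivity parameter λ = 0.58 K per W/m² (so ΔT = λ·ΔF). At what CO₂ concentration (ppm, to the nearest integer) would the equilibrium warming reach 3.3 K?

Required forcing: ΔF = ΔT/λ = 3.3/0.58 = 5.6897 W/m².
Then ln(C/414) = ΔF/5.27 = 5.6897/5.27 = 1.07964.
So C = 414 × e^1.07964 = 414 × 2.94362 = 1218.66 ppm.

C ≈ 1219 ppm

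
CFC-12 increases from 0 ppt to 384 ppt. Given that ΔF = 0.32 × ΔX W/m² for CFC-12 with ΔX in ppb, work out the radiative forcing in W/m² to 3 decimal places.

CFC-12: Δ = 384 − 0 = 384 ppt = 0.384 ppb; ΔF = 0.32 × 0.384 = 0.1229 W/m².

ΔF = 0.123 W/m²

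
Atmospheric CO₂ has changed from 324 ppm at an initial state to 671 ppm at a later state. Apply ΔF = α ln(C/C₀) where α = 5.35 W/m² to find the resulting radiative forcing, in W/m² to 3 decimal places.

ΔF = 3.895 W/m²

CO₂: 5.35 × ln(671/324) = 5.35 × ln(2.07099) = 5.35 × 0.72803 = 3.8950 W/m².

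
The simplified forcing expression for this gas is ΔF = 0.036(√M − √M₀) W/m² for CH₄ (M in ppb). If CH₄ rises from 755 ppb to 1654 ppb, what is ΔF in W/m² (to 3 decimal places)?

ΔF = 0.475 W/m²

CH₄: 0.036 × (√1654 − √755) = 0.036 × (40.6694 − 27.4773) = 0.036 × 13.1921 = 0.4749 W/m².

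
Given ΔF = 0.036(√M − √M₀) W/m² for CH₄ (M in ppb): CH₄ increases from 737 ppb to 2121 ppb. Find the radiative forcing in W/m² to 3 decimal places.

CH₄: 0.036 × (√2121 − √737) = 0.036 × (46.0543 − 27.1477) = 0.036 × 18.9066 = 0.6806 W/m².

ΔF = 0.681 W/m²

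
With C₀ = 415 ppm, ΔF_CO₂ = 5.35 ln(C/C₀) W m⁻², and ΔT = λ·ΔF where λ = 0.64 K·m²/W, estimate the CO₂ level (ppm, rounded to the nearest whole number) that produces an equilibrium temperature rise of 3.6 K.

C ≈ 1188 ppm

Required forcing: ΔF = ΔT/λ = 3.6/0.64 = 5.6250 W/m².
Then ln(C/415) = ΔF/5.35 = 5.6250/5.35 = 1.05140.
So C = 415 × e^1.05140 = 415 × 2.86165 = 1187.58 ppm.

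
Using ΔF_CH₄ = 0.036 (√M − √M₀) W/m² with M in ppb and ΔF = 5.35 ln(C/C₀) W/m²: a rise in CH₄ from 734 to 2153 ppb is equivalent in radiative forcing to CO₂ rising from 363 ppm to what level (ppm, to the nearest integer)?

C ≈ 413 ppm

CH₄ forcing: 0.036 × (√2153 − √734) = 0.036 × (46.4004 − 27.0924) = 0.036 × 19.3080 = 0.69509 W/m².
Set 5.35 ln(C/363) = 0.69509: ln(C/363) = 0.69509/5.35 = 0.12992, so C = 363 × e^0.12992 = 363 × 1.13874 = 413.36 ppm.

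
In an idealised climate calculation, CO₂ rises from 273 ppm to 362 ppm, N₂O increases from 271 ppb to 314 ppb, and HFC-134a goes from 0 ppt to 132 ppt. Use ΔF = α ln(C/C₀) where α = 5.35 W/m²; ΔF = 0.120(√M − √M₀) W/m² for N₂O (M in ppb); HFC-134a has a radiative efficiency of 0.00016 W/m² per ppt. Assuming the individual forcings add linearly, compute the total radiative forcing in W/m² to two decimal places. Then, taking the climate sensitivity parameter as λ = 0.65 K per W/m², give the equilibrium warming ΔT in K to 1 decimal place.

ΔF = 1.68 W/m²; ΔT = 1.1 K

CO₂: 5.35 × ln(362/273) = 5.35 × ln(1.32601) = 5.35 × 0.28217 = 1.5096 W/m².
N₂O: 0.120 × (√314 − √271) = 0.120 × (17.7200 − 16.4621) = 0.120 × 1.2579 = 0.1509 W/m².
HFC-134a: ΔF = 0.00016 × (132 − 0) = 0.00016 × 132 = 0.0211 W/m².
Total ΔF = 1.5096 + 0.1509 + 0.0211 = 1.6816 W/m².
ΔT = λ ΔF = 0.65 × 1.68 = 1.0920 K.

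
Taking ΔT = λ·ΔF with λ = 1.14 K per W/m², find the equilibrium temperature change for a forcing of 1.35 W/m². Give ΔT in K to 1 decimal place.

ΔT = 1.5 K

ΔT = λ ΔF = 1.14 × 1.35 = 1.5390 K.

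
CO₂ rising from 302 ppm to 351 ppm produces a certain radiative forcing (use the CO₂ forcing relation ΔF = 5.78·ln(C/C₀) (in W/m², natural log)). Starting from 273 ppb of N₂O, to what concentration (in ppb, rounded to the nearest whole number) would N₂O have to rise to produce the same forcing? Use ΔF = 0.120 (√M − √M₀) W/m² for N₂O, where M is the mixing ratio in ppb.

M ≈ 565 ppb

CO₂ forcing: 5.78 × ln(351/302) = 5.78 × 0.150359 = 0.86908 W/m².
Set 0.120(√M − √273) = 0.86908: √M = 0.86908/0.120 + √273 = 7.2423 + 16.5227 = 23.7650.
M = (23.7650)² = 564.78 ppb.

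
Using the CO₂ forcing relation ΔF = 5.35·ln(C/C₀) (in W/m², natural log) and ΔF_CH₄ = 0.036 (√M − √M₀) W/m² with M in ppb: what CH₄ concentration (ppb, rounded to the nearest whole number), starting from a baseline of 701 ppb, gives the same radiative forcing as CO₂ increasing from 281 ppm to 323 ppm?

CO₂ forcing: 5.35 × ln(323/281) = 5.35 × 0.139298 = 0.74524 W/m².
Set 0.036(√M − √701) = 0.74524: √M = 0.74524/0.036 + √701 = 20.7011 + 26.4764 = 47.1775.
M = (47.1775)² = 2225.72 ppb.

M ≈ 2226 ppb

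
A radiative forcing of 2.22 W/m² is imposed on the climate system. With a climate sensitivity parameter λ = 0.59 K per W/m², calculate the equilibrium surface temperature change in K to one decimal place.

ΔT = 1.3 K

ΔT = λ ΔF = 0.59 × 2.22 = 1.3098 K.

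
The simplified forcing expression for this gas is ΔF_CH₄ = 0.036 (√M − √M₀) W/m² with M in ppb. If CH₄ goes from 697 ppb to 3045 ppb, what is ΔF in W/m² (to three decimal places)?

CH₄: 0.036 × (√3045 − √697) = 0.036 × (55.1815 − 26.4008) = 0.036 × 28.7807 = 1.0361 W/m².

ΔF = 1.036 W/m²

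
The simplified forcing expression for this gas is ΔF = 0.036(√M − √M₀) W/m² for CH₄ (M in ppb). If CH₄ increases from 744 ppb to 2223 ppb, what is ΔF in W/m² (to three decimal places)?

CH₄: 0.036 × (√2223 − √744) = 0.036 × (47.1487 − 27.2764) = 0.036 × 19.8723 = 0.7154 W/m².

ΔF = 0.715 W/m²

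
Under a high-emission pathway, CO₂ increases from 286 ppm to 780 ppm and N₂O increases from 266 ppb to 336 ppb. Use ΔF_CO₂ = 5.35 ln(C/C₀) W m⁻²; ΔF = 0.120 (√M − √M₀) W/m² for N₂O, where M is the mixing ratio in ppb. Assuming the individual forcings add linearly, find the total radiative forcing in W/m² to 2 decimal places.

CO₂: 5.35 × ln(780/286) = 5.35 × ln(2.72727) = 5.35 × 1.00330 = 5.3677 W/m².
N₂O: 0.120 × (√336 − √266) = 0.120 × (18.3303 − 16.3095) = 0.120 × 2.0208 = 0.2425 W/m².
Total ΔF = 5.3677 + 0.2425 = 5.6102 W/m².

ΔF = 5.61 W/m²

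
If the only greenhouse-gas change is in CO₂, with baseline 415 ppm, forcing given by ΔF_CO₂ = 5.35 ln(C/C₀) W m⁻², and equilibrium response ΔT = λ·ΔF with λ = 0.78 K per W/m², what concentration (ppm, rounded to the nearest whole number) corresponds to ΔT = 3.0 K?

C ≈ 852 ppm

Required forcing: ΔF = ΔT/λ = 3.0/0.78 = 3.8462 W/m².
Then ln(C/415) = ΔF/5.35 = 3.8462/5.35 = 0.71892.
So C = 415 × e^0.71892 = 415 × 2.05222 = 851.67 ppm.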